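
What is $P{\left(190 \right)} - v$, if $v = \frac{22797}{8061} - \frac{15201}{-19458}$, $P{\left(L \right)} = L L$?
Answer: $\frac{209694546019}{5809294} \approx 36096.0$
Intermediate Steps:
$P{\left(L \right)} = L^{2}$
$v = \frac{20967381}{5809294}$ ($v = 22797 \cdot \frac{1}{8061} - - \frac{1689}{2162} = \frac{7599}{2687} + \frac{1689}{2162} = \frac{20967381}{5809294} \approx 3.6093$)
$P{\left(190 \right)} - v = 190^{2} - \frac{20967381}{5809294} = 36100 - \frac{20967381}{5809294} = \frac{209694546019}{5809294}$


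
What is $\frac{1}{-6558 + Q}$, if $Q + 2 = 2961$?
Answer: $- \frac{1}{3599} \approx -0.00027785$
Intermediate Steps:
$Q = 2959$ ($Q = -2 + 2961 = 2959$)
$\frac{1}{-6558 + Q} = \frac{1}{-6558 + 2959} = \frac{1}{-3599} = - \frac{1}{3599}$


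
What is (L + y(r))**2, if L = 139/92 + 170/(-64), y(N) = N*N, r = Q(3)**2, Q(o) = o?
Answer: 3454265529/541696 ≈ 6376.8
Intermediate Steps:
r = 9 (r = 3**2 = 9)
y(N) = N**2
L = -843/736 (L = 139*(1/92) + 170*(-1/64) = 139/92 - 85/32 = -843/736 ≈ -1.1454)
(L + y(r))**2 = (-843/736 + 9**2)**2 = (-843/736 + 81)**2 = (58773/736)**2 = 3454265529/541696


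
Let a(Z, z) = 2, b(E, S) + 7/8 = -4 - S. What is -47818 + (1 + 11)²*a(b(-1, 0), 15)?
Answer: -47530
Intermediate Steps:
b(E, S) = -39/8 - S (b(E, S) = -7/8 + (-4 - S) = -39/8 - S)
-47818 + (1 + 11)²*a(b(-1, 0), 15) = -47818 + (1 + 11)²*2 = -47818 + 12²*2 = -47818 + 144*2 = -47818 + 288 = -47530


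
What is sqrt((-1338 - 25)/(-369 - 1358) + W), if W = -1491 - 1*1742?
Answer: 2*I*sqrt(2410040589)/1727 ≈ 56.853*I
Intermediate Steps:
W = -3233 (W = -1491 - 1742 = -3233)
sqrt((-1338 - 25)/(-369 - 1358) + W) = sqrt((-1338 - 25)/(-369 - 1358) - 3233) = sqrt(-1363/(-1727) - 3233) = sqrt(-1363*(-1/1727) - 3233) = sqrt(1363/1727 - 3233) = sqrt(-5582028/1727) = 2*I*sqrt(2410040589)/1727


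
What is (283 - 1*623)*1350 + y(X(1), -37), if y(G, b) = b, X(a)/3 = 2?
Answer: -459037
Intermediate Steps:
X(a) = 6 (X(a) = 3*2 = 6)
(283 - 1*623)*1350 + y(X(1), -37) = (283 - 1*623)*1350 - 37 = (283 - 623)*1350 - 37 = -340*1350 - 37 = -459000 - 37 = -459037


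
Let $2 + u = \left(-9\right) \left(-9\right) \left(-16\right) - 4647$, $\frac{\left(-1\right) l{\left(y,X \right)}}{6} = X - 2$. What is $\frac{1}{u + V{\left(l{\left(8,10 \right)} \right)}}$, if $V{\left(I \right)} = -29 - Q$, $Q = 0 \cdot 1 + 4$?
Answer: $- \frac{1}{5978} \approx -0.00016728$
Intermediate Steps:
$l{\left(y,X \right)} = 12 - 6 X$ ($l{\left(y,X \right)} = - 6 \left(X - 2\right) = - 6 \left(-2 + X\right) = 12 - 6 X$)
$Q = 4$ ($Q = 0 + 4 = 4$)
$u = -5945$ ($u = -2 - \left(4647 - \left(-9\right) \left(-9\right) \left(-16\right)\right) = -2 + \left(81 \left(-16\right) - 4647\right) = -2 - 5943 = -5945$)
$V{\left(I \right)} = -33$ ($V{\left(I \right)} = -29 - 4 = -33$)
$\frac{1}{u + V{\left(l{\left(8,10 \right)} \right)}} = \frac{1}{-5945 - 33} = \frac{1}{-5978} = - \frac{1}{5978}$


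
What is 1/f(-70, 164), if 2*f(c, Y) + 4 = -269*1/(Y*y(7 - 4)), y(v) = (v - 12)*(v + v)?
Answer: -17712/35155 ≈ -0.50383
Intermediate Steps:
y(v) = 2*v*(-12 + v) (y(v) = (-12 + v)*(2*v) = 2*v*(-12 + v))
f(c, Y) = -2 + 269/(108*Y) (f(c, Y) = -2 + (-269*1/(2*Y*(-12 + (7 - 4))*(7 - 4)))/2 = -2 + (-269*1/(6*Y*(-12 + 3)))/2 = -2 + (-269*(-1/(54*Y)))/2 = -2 + (-(-269)/(54*Y))/2 = -2 + (269/(54*Y))/2 = -2 + 269/(108*Y))
1/f(-70, 164) = 1/(-2 + (269/108)/164) = 1/(-2 + (269/108)*(1/164)) = 1/(-2 + 269/17712) = 1/(-35155/17712) = -17712/35155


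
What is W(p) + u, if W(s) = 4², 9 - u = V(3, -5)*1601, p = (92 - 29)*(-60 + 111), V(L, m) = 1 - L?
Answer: 3227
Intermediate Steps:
p = 3213 (p = 63*51 = 3213)
u = 3211 (u = 9 - (1 - 1*3)*1601 = 9 - (1 - 3)*1601 = 9 - (-2)*1601 = 9 - 1*(-3202) = 9 + 3202 = 3211)
W(s) = 16
W(p) + u = 16 + 3211 = 3227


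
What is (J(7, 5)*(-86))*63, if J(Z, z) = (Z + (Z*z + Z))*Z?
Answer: -1858374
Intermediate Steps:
J(Z, z) = Z*(2*Z + Z*z) (J(Z, z) = (Z + (Z + Z*z))*Z = (2*Z + Z*z)*Z = Z*(2*Z + Z*z))
(J(7, 5)*(-86))*63 = ((7²*(2 + 5))*(-86))*63 = ((49*7)*(-86))*63 = (343*(-86))*63 = -29498*63 = -1858374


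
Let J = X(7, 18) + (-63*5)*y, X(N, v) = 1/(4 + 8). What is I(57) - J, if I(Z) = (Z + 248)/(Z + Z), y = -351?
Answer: -8402743/76 ≈ -1.1056e+5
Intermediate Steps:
X(N, v) = 1/12
I(Z) = (248 + Z)/(2*Z) (I(Z) = (248 + Z)/((2*Z)) = (248 + Z)*(1/(2*Z)) = (248 + Z)/(2*Z))
J = 1326781/12 (J = 1/12 - 63*5*(-351) = 1/12 - 315*(-351) = 1/12 + 110565 = 1326781/12 ≈ 1.1057e+5)
I(57) - J = (1/2)*(248 + 57)/57 - 1*1326781/12 = (1/2)*(1/57)*305 - 1326781/12 = 305/114 - 1326781/12 = -8402743/76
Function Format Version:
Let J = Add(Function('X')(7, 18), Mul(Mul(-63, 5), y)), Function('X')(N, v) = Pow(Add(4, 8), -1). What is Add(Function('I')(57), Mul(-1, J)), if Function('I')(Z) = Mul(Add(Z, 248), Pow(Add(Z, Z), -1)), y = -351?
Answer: Rational(-8402743, 76) ≈ -1.1056e+5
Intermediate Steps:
Function('X')(N, v) = Rational(1, 12) (Function('X')(N, v) = Pow(12, -1) = Rational(1, 12))
Function('I')(Z) = Mul(Rational(1, 2), Pow(Z, -1), Add(248, Z)) (Function('I')(Z) = Mul(Add(248, Z), Pow(Mul(2, Z), -1)) = Mul(Add(248, Z), Mul(Rational(1, 2), Pow(Z, -1))) = Mul(Rational(1, 2), Pow(Z, -1), Add(248, Z)))
J = Rational(1326781, 12) (J = Add(Rational(1, 12), Mul(Mul(-63, 5), -351)) = Add(Rational(1, 12), Mul(-315, -351)) = Add(Rational(1, 12), 110565) = Rational(1326781, 12) ≈ 1.1057e+5)
Add(Function('I')(57), Mul(-1, J)) = Add(Mul(Rational(1, 2), Pow(57, -1), Add(248, 57)), Mul(-1, Rational(1326781, 12))) = Add(Mul(Rational(1, 2), Rational(1, 57), 305), Rational(-1326781, 12)) = Add(Rational(305, 114), Rational(-1326781, 12)) = Rational(-8402743, 76)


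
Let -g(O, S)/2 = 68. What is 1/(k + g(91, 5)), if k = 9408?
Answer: 1/9272 ≈ 0.00010785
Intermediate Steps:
g(O, S) = -136 (g(O, S) = -2*68 = -136)
1/(k + g(91, 5)) = 1/(9408 - 136) = 1/9272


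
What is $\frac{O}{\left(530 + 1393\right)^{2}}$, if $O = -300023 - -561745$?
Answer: $\frac{261722}{3697929} \approx 0.070775$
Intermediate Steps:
$O = 261722$ ($O = -300023 + 561745 = 261722$)
$\frac{O}{\left(530 + 1393\right)^{2}} = \frac{261722}{\left(530 + 1393\right)^{2}} = \frac{261722}{1923^{2}} = \frac{261722}{3697929}$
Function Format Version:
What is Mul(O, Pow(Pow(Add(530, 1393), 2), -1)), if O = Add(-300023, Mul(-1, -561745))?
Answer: Rational(261722, 3697929) ≈ 0.070775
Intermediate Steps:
O = 261722 (O = Add(-300023, 561745) = 261722)
Mul(O, Pow(Pow(Add(530, 1393), 2), -1)) = Mul(261722, Pow(Pow(Add(530, 1393), 2), -1)) = Mul(261722, Pow(Pow(1923, 2), -1)) = Mul(261722, Pow(3697929, -1)) = Mul(261722, Rational(1, 3697929)) = Rational(261722, 3697929)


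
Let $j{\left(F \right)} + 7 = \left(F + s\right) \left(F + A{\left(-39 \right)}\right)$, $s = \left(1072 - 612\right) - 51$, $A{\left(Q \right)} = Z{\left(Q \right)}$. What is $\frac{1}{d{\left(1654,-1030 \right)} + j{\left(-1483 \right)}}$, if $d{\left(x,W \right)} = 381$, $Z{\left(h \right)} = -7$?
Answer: $\frac{1}{1600634} \approx 6.2475 \cdot 10^{-7}$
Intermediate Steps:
$A{\left(Q \right)} = -7$
$s = 409$ ($s = 460 - 51 = 409$)
$j{\left(F \right)} = -7 + \left(-7 + F\right) \left(409 + F\right)$ ($j{\left(F \right)} = -7 + \left(F + 409\right) \left(F - 7\right) = -7 + \left(409 + F\right) \left(-7 + F\right) = -7 + \left(-7 + F\right) \left(409 + F\right)$)
$\frac{1}{d{\left(1654,-1030 \right)} + j{\left(-1483 \right)}} = \frac{1}{381 + \left(-2870 + \left(-1483\right)^{2} + 402 \left(-1483\right)\right)} = \frac{1}{381 - -1600253} = \frac{1}{381 + 1600253} = \frac{1}{1600634}$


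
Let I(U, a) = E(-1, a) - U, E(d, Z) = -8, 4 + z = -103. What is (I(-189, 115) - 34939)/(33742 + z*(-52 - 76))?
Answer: -17379/23719 ≈ -0.73270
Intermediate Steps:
z = -107 (z = -4 - 103 = -107)
I(U, a) = -8 - U
(I(-189, 115) - 34939)/(33742 + z*(-52 - 76)) = ((-8 - 1*(-189)) - 34939)/(33742 - 107*(-52 - 76)) = ((-8 + 189) - 34939)/(33742 - 107*(-128)) = (181 - 34939)/(33742 + 13696) = -34758/47438 = -34758*1/47438 = -17379/23719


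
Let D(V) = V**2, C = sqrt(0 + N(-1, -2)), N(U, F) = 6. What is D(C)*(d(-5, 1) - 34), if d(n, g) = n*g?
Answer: -234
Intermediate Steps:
C = sqrt(6) (C = sqrt(0 + 6) = sqrt(6) ≈ 2.4495)
d(n, g) = g*n
D(C)*(d(-5, 1) - 34) = (sqrt(6))**2*(1*(-5) - 34) = 6*(-5 - 34) = 6*(-39) = -234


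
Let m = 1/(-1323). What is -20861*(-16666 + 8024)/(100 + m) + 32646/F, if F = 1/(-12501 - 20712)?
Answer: -143209536695676/132299 ≈ -1.0825e+9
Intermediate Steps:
m = -1/1323 ≈ -0.00075586
F = -1/33213 (F = 1/(-33213) = -1/33213 ≈ -3.0109e-5)
-20861*(-16666 + 8024)/(100 + m) + 32646/F = -20861*(-16666 + 8024)/(100 - 1/1323) + 32646/(-1/33213) = -20861/((132299/1323)/(-8642)) + 32646*(-33213) = -20861/((132299/1323)*(-1/8642)) - 1084271598 = -20861/(-132299/11433366) - 1084271598 = -20861*(-11433366/132299) - 1084271598 = 238511448126/132299 - 1084271598 = -143209536695676/132299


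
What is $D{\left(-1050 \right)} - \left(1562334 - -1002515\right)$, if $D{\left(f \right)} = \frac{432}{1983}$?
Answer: $- \frac{1695365045}{661} \approx -2.5648 \cdot 10^{6}$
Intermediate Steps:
$D{\left(f \right)} = \frac{144}{661}$ ($D{\left(f \right)} = 432 \cdot \frac{1}{1983} = \frac{144}{661}$)
$D{\left(-1050 \right)} - \left(1562334 - -1002515\right) = \frac{144}{661} - \left(1562334 - -1002515\right) = \frac{144}{661} - \left(1562334 + 1002515\right) = \frac{144}{661} - 2564849 = - \frac{1695365045}{661}$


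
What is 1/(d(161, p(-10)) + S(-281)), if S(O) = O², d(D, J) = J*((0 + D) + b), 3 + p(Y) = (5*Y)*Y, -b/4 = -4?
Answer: 1/166930 ≈ 5.9905e-6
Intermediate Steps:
b = 16 (b = -4*(-4) = 16)
p(Y) = -3 + 5*Y² (p(Y) = -3 + (5*Y)*Y = -3 + 5*Y²)
d(D, J) = J*(16 + D) (d(D, J) = J*((0 + D) + 16) = J*(D + 16) = J*(16 + D))
1/(d(161, p(-10)) + S(-281)) = 1/((-3 + 5*(-10)²)*(16 + 161) + (-281)²) = 1/((-3 + 5*100)*177 + 78961) = 1/((-3 + 500)*177 + 78961) = 1/(497*177 + 78961) = 1/(87969 + 78961) = 1/166930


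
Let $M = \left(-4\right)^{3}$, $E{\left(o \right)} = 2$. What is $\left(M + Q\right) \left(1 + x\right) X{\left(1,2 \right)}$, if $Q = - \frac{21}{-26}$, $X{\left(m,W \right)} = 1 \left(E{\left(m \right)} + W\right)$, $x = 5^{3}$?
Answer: $- \frac{414036}{13} \approx -31849.0$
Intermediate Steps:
$x = 125$
$X{\left(m,W \right)} = 2 + W$ ($X{\left(m,W \right)} = 1 \left(2 + W\right) = 2 + W$)
$M = -64$
$Q = \frac{21}{26}$ ($Q = \left(-21\right) \left(- \frac{1}{26}\right) = \frac{21}{26} \approx 0.80769$)
$\left(M + Q\right) \left(1 + x\right) X{\left(1,2 \right)} = \left(-64 + \frac{21}{26}\right) \left(1 + 125\right) \left(2 + 2\right) = - \frac{1643 \cdot 126 \cdot 4}{26} = \left(- \frac{1643}{26}\right) 504 = - \frac{414036}{13}$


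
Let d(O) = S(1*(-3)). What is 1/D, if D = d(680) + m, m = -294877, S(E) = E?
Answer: -1/294880 ≈ -3.3912e-6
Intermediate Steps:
d(O) = -3 (d(O) = 1*(-3) = -3)
D = -294880 (D = -3 - 294877 = -294880)
1/D = 1/(-294880) = -1/294880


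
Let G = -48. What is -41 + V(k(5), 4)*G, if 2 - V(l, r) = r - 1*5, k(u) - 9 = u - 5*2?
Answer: -185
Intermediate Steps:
k(u) = -1 + u (k(u) = 9 + (u - 5*2) = 9 + (u - 10) = 9 + (-10 + u) = -1 + u)
V(l, r) = 7 - r (V(l, r) = 2 - (r - 1*5) = 2 - (r - 5) = 2 - (-5 + r) = 2 + (5 - r) = 7 - r)
-41 + V(k(5), 4)*G = -41 + (7 - 1*4)*(-48) = -41 + (7 - 4)*(-48) = -41 + 3*(-48) = -41 - 144 = -185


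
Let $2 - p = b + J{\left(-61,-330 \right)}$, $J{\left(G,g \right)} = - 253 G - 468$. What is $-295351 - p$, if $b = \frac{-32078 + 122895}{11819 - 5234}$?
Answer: $- \frac{1846264163}{6585} \approx -2.8037 \cdot 10^{5}$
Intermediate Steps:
$J{\left(G,g \right)} = -468 - 253 G$
$b = \frac{90817}{6585} \approx 13.792$
$p = - \frac{98622172}{6585}$ ($p = 2 - \left(\frac{90817}{6585} - -14965\right) = 2 - \left(\frac{90817}{6585} + \left(-468 + 15433\right)\right) = 2 - \left(\frac{90817}{6585} + 14965\right) = 2 - \frac{98635342}{6585} = - \frac{98622172}{6585} \approx -14977.0$)
$-295351 - p = -295351 - - \frac{98622172}{6585} = -295351 + \frac{98622172}{6585} = - \frac{1846264163}{6585}$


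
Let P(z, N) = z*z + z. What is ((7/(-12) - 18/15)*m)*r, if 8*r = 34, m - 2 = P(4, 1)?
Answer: -20009/120 ≈ -166.74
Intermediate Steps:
P(z, N) = z + z² (P(z, N) = z² + z = z + z²)
m = 22 (m = 2 + 4*(1 + 4) = 2 + 4*5 = 2 + 20 = 22)
r = 17/4 (r = (⅛)*34 = 17/4 ≈ 4.2500)
((7/(-12) - 18/15)*m)*r = ((7/(-12) - 18/15)*22)*(17/4) = ((7*(-1/12) - 18*1/15)*22)*(17/4) = ((-7/12 - 6/5)*22)*(17/4) = -107/60*22*(17/4) = -1177/30*17/4 = -20009/120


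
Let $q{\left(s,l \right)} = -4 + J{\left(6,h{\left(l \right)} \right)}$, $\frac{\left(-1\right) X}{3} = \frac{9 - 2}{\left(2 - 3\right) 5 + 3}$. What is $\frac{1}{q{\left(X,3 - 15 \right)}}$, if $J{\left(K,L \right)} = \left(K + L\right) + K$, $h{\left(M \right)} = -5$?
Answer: $\frac{1}{3} \approx 0.33333$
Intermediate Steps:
$J{\left(K,L \right)} = L + 2 K$
$X = \frac{21}{2}$ ($X = - 3 \frac{9 - 2}{\left(2 - 3\right) 5 + 3} = - 3 \frac{7}{\left(-1\right) 5 + 3} = - 3 \frac{7}{-5 + 3} = - 3 \frac{7}{-2} = - 3 \cdot 7 \left(- \frac{1}{2}\right) = \left(-3\right) \left(- \frac{7}{2}\right) = \frac{21}{2} \approx 10.5$)
$q{\left(s,l \right)} = 3$ ($q{\left(s,l \right)} = -4 + \left(-5 + 2 \cdot 6\right) = -4 + \left(-5 + 12\right) = -4 + 7 = 3$)
$\frac{1}{q{\left(X,3 - 15 \right)}} = \frac{1}{3}$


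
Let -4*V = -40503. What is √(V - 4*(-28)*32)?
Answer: √54839/2 ≈ 117.09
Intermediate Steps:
V = 40503/4 (V = -¼*(-40503) = 40503/4 ≈ 10126.)
√(V - 4*(-28)*32) = √(40503/4 - 4*(-28)*32) = √(40503/4 + 112*32) = √(40503/4 + 3584) = √(54839/4) = √54839/2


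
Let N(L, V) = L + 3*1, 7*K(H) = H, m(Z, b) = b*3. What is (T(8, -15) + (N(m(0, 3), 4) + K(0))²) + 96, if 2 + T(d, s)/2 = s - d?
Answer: 190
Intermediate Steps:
T(d, s) = -4 - 2*d + 2*s (T(d, s) = -4 + 2*(s - d) = -4 + (-2*d + 2*s) = -4 - 2*d + 2*s)
m(Z, b) = 3*b
K(H) = H/7
N(L, V) = 3 + L (N(L, V) = L + 3 = 3 + L)
(T(8, -15) + (N(m(0, 3), 4) + K(0))²) + 96 = ((-4 - 2*8 + 2*(-15)) + ((3 + 3*3) + (⅐)*0)²) + 96 = ((-4 - 16 - 30) + ((3 + 9) + 0)²) + 96 = (-50 + (12 + 0)²) + 96 = (-50 + 12²) + 96 = (-50 + 144) + 96 = 94 + 96 = 190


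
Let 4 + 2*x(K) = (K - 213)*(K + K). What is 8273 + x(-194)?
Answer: 87229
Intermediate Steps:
x(K) = -2 + K*(-213 + K) (x(K) = -2 + ((K - 213)*(K + K))/2 = -2 + ((-213 + K)*(2*K))/2 = -2 + (2*K*(-213 + K))/2 = -2 + K*(-213 + K))
8273 + x(-194) = 8273 + (-2 + (-194)**2 - 213*(-194)) = 8273 + (-2 + 37636 + 41322) = 8273 + 78956 = 87229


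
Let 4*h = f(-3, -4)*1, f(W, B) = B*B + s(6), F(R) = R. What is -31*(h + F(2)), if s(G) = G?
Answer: -465/2 ≈ -232.50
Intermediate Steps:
f(W, B) = 6 + B² (f(W, B) = B*B + 6 = B² + 6 = 6 + B²)
h = 11/2 (h = ((6 + (-4)²)*1)/4 = ((6 + 16)*1)/4 = (22*1)/4 = (¼)*22 = 11/2 ≈ 5.5000)
-31*(h + F(2)) = -31*(11/2 + 2) = -31*15/2 = -465/2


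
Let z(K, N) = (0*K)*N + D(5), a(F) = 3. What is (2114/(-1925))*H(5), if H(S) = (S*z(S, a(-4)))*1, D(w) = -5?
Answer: 302/11 ≈ 27.455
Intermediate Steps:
z(K, N) = -5 (z(K, N) = (0*K)*N - 5 = 0*N - 5 = 0 - 5 = -5)
H(S) = -5*S (H(S) = (S*(-5))*1 = -5*S*1 = -5*S)
(2114/(-1925))*H(5) = (2114/(-1925))*(-5*5) = (2114*(-1/1925))*(-25) = -302/275*(-25) = 302/11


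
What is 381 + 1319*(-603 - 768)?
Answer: -1807968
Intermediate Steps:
381 + 1319*(-603 - 768) = 381 + 1319*(-1371) = 381 - 1808349 = -1807968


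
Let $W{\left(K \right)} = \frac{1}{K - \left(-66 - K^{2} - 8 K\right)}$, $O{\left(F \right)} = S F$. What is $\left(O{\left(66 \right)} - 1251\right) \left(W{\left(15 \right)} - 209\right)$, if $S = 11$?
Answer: $\frac{15580775}{142} \approx 1.0972 \cdot 10^{5}$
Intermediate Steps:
$O{\left(F \right)} = 11 F$
$W{\left(K \right)} = \frac{1}{66 + K^{2} + 9 K}$ ($W{\left(K \right)} = \frac{1}{K + \left(66 + K^{2} + 8 K\right)} = \frac{1}{66 + K^{2} + 9 K}$)
$\left(O{\left(66 \right)} - 1251\right) \left(W{\left(15 \right)} - 209\right) = \left(11 \cdot 66 - 1251\right) \left(\frac{1}{66 + 15^{2} + 9 \cdot 15} - 209\right) = \left(726 - 1251\right) \left(\frac{1}{66 + 225 + 135} - 209\right) = - 525 \left(\frac{1}{426} - 209\right) = \left(-525\right) \left(- \frac{89033}{426}\right) = \frac{15580775}{142}$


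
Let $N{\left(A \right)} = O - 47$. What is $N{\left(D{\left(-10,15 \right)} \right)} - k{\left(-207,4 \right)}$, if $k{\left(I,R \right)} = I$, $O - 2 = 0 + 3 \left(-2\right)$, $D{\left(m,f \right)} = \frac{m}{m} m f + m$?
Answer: $156$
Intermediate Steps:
$D{\left(m,f \right)} = m + f m$ ($D{\left(m,f \right)} = 1 m f + m = m f + m = f m + m = m + f m$)
$O = -4$ ($O = 2 + \left(0 + 3 \left(-2\right)\right) = 2 + \left(0 - 6\right) = 2 - 6 = -4$)
$N{\left(A \right)} = -51$ ($N{\left(A \right)} = -4 - 47 = -51$)
$N{\left(D{\left(-10,15 \right)} \right)} - k{\left(-207,4 \right)} = -51 - -207 = -51 + 207 = 156$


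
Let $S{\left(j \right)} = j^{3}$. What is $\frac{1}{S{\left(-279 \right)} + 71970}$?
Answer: $- \frac{1}{21645669} \approx -4.6199 \cdot 10^{-8}$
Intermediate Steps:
$\frac{1}{S{\left(-279 \right)} + 71970} = \frac{1}{\left(-279\right)^{3} + 71970} = \frac{1}{-21717639 + 71970} = \frac{1}{-21645669} = - \frac{1}{21645669}$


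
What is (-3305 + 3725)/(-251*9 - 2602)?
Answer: -420/4861 ≈ -0.086402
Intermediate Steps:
(-3305 + 3725)/(-251*9 - 2602) = 420/(-2259 - 2602) = 420/(-4861) = 420*(-1/4861) = -420/4861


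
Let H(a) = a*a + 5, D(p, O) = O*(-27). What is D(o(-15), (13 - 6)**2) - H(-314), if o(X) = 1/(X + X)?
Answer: -99924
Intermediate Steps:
o(X) = 1/(2*X)
D(p, O) = -27*O
H(a) = 5 + a**2 (H(a) = a**2 + 5 = 5 + a**2)
D(o(-15), (13 - 6)**2) - H(-314) = -27*(13 - 6)**2 - (5 + (-314)**2) = -27*7**2 - (5 + 98596) = -27*49 - 1*98601 = -1323 - 98601 = -99924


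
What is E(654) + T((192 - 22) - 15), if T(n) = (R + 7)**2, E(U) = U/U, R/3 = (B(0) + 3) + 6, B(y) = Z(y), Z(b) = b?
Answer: 1157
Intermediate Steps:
B(y) = y
R = 27 (R = 3*((0 + 3) + 6) = 3*(3 + 6) = 3*9 = 27)
E(U) = 1
T(n) = 1156 (T(n) = (27 + 7)**2 = 34**2 = 1156)
E(654) + T((192 - 22) - 15) = 1 + 1156 = 1157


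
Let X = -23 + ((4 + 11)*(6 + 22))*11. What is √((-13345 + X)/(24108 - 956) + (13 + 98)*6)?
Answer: 87*√736523/2894 ≈ 25.800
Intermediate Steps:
X = 4597 (X = -23 + (15*28)*11 = -23 + 420*11 = -23 + 4620 = 4597)
√((-13345 + X)/(24108 - 956) + (13 + 98)*6) = √((-13345 + 4597)/(24108 - 956) + (13 + 98)*6) = √(-8748/23152 + 111*6) = √(-8748*1/23152 + 666) = √(-2187/5788 + 666) = √(3852621/5788) = 87*√736523/2894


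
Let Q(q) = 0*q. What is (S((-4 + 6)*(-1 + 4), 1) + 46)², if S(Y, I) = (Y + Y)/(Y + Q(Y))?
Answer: 2304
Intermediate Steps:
Q(q) = 0
S(Y, I) = 2 (S(Y, I) = (Y + Y)/(Y + 0) = (2*Y)/Y = 2)
(S((-4 + 6)*(-1 + 4), 1) + 46)² = (2 + 46)² = 48² = 2304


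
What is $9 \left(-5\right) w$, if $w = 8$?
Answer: $-360$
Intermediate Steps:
$9 \left(-5\right) w = 9 \left(-5\right) 8 = \left(-45\right) 8 = -360$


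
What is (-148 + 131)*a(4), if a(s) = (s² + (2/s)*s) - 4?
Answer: -238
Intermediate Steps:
a(s) = -2 + s² (a(s) = (s² + 2) - 4 = (2 + s²) - 4 = -2 + s²)
(-148 + 131)*a(4) = (-148 + 131)*(-2 + 4²) = -17*(-2 + 16) = -17*14 = -238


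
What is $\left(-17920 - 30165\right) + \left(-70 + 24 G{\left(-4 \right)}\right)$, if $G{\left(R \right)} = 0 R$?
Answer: $-48155$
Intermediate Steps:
$G{\left(R \right)} = 0$
$\left(-17920 - 30165\right) + \left(-70 + 24 G{\left(-4 \right)}\right) = \left(-17920 - 30165\right) + \left(-70 + 24 \cdot 0\right) = -48085 + \left(-70 + 0\right) = -48085 - 70 = -48155$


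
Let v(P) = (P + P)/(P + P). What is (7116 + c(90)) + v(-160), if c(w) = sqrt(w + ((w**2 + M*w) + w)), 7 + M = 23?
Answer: 7117 + 18*sqrt(30) ≈ 7215.6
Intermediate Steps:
M = 16 (M = -7 + 23 = 16)
v(P) = 1 (v(P) = (2*P)/((2*P)) = (2*P)*(1/(2*P)) = 1)
c(w) = sqrt(w**2 + 18*w) (c(w) = sqrt(w + ((w**2 + 16*w) + w)) = sqrt(w + (w**2 + 17*w)) = sqrt(w**2 + 18*w))
(7116 + c(90)) + v(-160) = (7116 + sqrt(90*(18 + 90))) + 1 = (7116 + sqrt(90*108)) + 1 = (7116 + sqrt(9720)) + 1 = (7116 + 18*sqrt(30)) + 1 = 7117 + 18*sqrt(30)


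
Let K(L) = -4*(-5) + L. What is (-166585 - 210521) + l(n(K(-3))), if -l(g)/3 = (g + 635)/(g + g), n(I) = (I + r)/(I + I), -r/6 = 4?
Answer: -5214735/14 ≈ -3.7248e+5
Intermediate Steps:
r = -24 (r = -6*4 = -24)
K(L) = 20 + L
n(I) = (-24 + I)/(2*I) (n(I) = (I - 24)/(I + I) = (-24 + I)/((2*I)) = (-24 + I)*(1/(2*I)) = (-24 + I)/(2*I))
l(g) = -3*(635 + g)/(2*g) (l(g) = -3*(g + 635)/(g + g) = -3*(635 + g)/(2*g))
(-166585 - 210521) + l(n(K(-3))) = (-166585 - 210521) + 3*(-635 - (-24 + (20 - 3))/(2*(20 - 3)))/(2*(((-24 + (20 - 3))/(2*(20 - 3))))) = -377106 + 3*(-635 - (-24 + 17)/(2*17))/(2*(((1/2)*(-24 + 17)/17))) = -377106 + 3*(-635 - (-7)/(2*17))/(2*(((1/2)*(1/17)*(-7)))) = -377106 + 3*(-635 - 1*(-7/34))/(2*(-7/34)) = -377106 + (3/2)*(-34/7)*(-635 + 7/34) = -377106 + (3/2)*(-34/7)*(-21583/34) = -377106 + 64749/14 = -5214735/14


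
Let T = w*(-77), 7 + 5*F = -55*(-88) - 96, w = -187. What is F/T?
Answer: 4737/71995 ≈ 0.065796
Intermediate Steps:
F = 4737/5 (F = -7/5 + (-55*(-88) - 96)/5 = -7/5 + (4840 - 96)/5 = -7/5 + (⅕)*4744 = -7/5 + 4744/5 = 4737/5 ≈ 947.40)
T = 14399 (T = -187*(-77) = 14399)
F/T = (4737/5)/14399 = (4737/5)*(1/14399) = 4737/71995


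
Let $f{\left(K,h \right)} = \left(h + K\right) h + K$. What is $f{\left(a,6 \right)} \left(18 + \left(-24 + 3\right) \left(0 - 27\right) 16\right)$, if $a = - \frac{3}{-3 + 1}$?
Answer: $422685$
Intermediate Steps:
$a = \frac{3}{2}$ ($a = - \frac{3}{-2} = \left(-3\right) \left(- \frac{1}{2}\right) = \frac{3}{2} \approx 1.5$)
$f{\left(K,h \right)} = K + h \left(K + h\right)$ ($f{\left(K,h \right)} = \left(K + h\right) h + K = h \left(K + h\right) + K = K + h \left(K + h\right)$)
$f{\left(a,6 \right)} \left(18 + \left(-24 + 3\right) \left(0 - 27\right) 16\right) = \left(\frac{3}{2} + 6^{2} + \frac{3}{2} \cdot 6\right) \left(18 + \left(-24 + 3\right) \left(0 - 27\right) 16\right) = \left(\frac{3}{2} + 36 + 9\right) \left(18 + \left(-21\right) \left(-27\right) 16\right) = \frac{93 \left(18 + 567 \cdot 16\right)}{2} = \frac{93 \left(18 + 9072\right)}{2} = \frac{93}{2} \cdot 9090 = 422685$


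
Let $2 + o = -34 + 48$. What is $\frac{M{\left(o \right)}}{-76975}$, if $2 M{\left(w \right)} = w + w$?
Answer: $- \frac{12}{76975} \approx -0.00015589$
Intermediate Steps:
$o = 12$ ($o = -2 + \left(-34 + 48\right) = -2 + 14 = 12$)
$M{\left(w \right)} = w$ ($M{\left(w \right)} = \frac{w + w}{2} = \frac{2 w}{2} = w$)
$\frac{M{\left(o \right)}}{-76975} = \frac{12}{-76975} = 12 \left(- \frac{1}{76975}\right) = - \frac{12}{76975}$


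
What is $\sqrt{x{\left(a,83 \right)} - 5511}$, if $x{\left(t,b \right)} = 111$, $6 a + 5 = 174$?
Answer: $30 i \sqrt{6} \approx 73.485 i$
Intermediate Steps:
$a = \frac{169}{6}$ ($a = - \frac{5}{6} + \frac{1}{6} \cdot 174 = - \frac{5}{6} + 29 = \frac{169}{6} \approx 28.167$)
$\sqrt{x{\left(a,83 \right)} - 5511} = \sqrt{111 - 5511} = \sqrt{-5400} = 30 i \sqrt{6}$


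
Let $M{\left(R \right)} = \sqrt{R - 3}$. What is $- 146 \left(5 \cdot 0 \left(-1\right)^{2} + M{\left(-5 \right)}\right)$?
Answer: $- 292 i \sqrt{2} \approx - 412.95 i$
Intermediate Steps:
$M{\left(R \right)} = \sqrt{-3 + R}$
$- 146 \left(5 \cdot 0 \left(-1\right)^{2} + M{\left(-5 \right)}\right) = - 146 \left(5 \cdot 0 \left(-1\right)^{2} + \sqrt{-3 - 5}\right) = - 146 \left(0 \cdot 1 + \sqrt{-8}\right) = - 146 \left(0 + 2 i \sqrt{2}\right) = - 146 \cdot 2 i \sqrt{2} = - 292 i \sqrt{2}$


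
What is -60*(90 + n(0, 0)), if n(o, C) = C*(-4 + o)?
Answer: -5400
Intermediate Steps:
-60*(90 + n(0, 0)) = -60*(90 + 0*(-4 + 0)) = -60*(90 + 0*(-4)) = -60*(90 + 0) = -60*90 = -5400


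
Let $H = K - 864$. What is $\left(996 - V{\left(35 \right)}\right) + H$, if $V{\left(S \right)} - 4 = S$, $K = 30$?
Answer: $123$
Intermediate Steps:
$V{\left(S \right)} = 4 + S$
$H = -834$ ($H = 30 - 864 = -834$)
$\left(996 - V{\left(35 \right)}\right) + H = \left(996 - \left(4 + 35\right)\right) - 834 = \left(996 - 39\right) - 834 = 957 - 834 = 123$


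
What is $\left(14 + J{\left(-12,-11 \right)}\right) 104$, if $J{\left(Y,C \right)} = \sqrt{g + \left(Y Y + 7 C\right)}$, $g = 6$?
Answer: $1456 + 104 \sqrt{73} \approx 2344.6$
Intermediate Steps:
$J{\left(Y,C \right)} = \sqrt{6 + Y^{2} + 7 C}$ ($J{\left(Y,C \right)} = \sqrt{6 + \left(Y Y + 7 C\right)} = \sqrt{6 + \left(Y^{2} + 7 C\right)} = \sqrt{6 + Y^{2} + 7 C}$)
$\left(14 + J{\left(-12,-11 \right)}\right) 104 = \left(14 + \sqrt{6 + \left(-12\right)^{2} + 7 \left(-11\right)}\right) 104 = \left(14 + \sqrt{6 + 144 - 77}\right) 104 = \left(14 + \sqrt{73}\right) 104 = 1456 + 104 \sqrt{73}$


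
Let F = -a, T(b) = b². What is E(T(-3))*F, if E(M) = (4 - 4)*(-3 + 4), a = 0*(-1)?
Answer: 0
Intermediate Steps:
a = 0
E(M) = 0 (E(M) = 0*1 = 0)
F = 0 (F = -1*0 = 0)
E(T(-3))*F = 0*0 = 0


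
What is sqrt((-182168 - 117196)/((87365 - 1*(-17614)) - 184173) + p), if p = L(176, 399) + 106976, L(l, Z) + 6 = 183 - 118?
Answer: sqrt(18647611333941)/13199 ≈ 327.17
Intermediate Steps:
L(l, Z) = 59 (L(l, Z) = -6 + (183 - 118) = -6 + 65 = 59)
p = 107035 (p = 59 + 106976 = 107035)
sqrt((-182168 - 117196)/((87365 - 1*(-17614)) - 184173) + p) = sqrt((-182168 - 117196)/((87365 - 1*(-17614)) - 184173) + 107035) = sqrt(-299364/((87365 + 17614) - 184173) + 107035) = sqrt(-299364/(104979 - 184173) + 107035) = sqrt(-299364/(-79194) + 107035) = sqrt(-299364*(-1/79194) + 107035) = sqrt(49894/13199 + 107035) = sqrt(1412804859/13199) = sqrt(18647611333941)/13199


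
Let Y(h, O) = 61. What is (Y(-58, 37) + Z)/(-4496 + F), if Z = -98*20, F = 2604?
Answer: 1899/1892 ≈ 1.0037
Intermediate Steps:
Z = -1960
(Y(-58, 37) + Z)/(-4496 + F) = (61 - 1960)/(-4496 + 2604) = -1899/(-1892) = -1899*(-1/1892) = 1899/1892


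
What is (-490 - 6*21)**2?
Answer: 379456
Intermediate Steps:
(-490 - 6*21)**2 = (-490 - 126)**2 = (-616)**2 = 379456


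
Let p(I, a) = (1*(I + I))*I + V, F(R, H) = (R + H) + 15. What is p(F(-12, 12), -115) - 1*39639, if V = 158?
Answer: -39031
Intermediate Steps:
F(R, H) = 15 + H + R (F(R, H) = (H + R) + 15 = 15 + H + R)
p(I, a) = 158 + 2*I² (p(I, a) = (1*(I + I))*I + 158 = (1*(2*I))*I + 158 = (2*I)*I + 158 = 2*I² + 158 = 158 + 2*I²)
p(F(-12, 12), -115) - 1*39639 = (158 + 2*(15 + 12 - 12)²) - 1*39639 = (158 + 2*15²) - 39639 = (158 + 2*225) - 39639 = (158 + 450) - 39639 = 608 - 39639 = -39031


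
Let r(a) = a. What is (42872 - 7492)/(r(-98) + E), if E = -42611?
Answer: -35380/42709 ≈ -0.82840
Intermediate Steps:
(42872 - 7492)/(r(-98) + E) = (42872 - 7492)/(-98 - 42611) = 35380/(-42709) = 35380*(-1/42709) = -35380/42709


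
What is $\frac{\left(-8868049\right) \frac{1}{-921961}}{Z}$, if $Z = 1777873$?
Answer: $\frac{8868049}{1639129568953} \approx 5.4102 \cdot 10^{-6}$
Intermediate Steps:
$\frac{\left(-8868049\right) \frac{1}{-921961}}{Z} = \frac{\left(-8868049\right) \frac{1}{-921961}}{1777873} = \left(-8868049\right) \left(- \frac{1}{921961}\right) \frac{1}{1777873} = \frac{8868049}{921961} \cdot \frac{1}{1777873} = \frac{8868049}{1639129568953}$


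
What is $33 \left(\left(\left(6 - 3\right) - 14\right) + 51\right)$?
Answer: $1320$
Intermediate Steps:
$33 \left(\left(\left(6 - 3\right) - 14\right) + 51\right) = 33 \left(\left(3 - 14\right) + 51\right) = 33 \left(-11 + 51\right) = 33 \cdot 40 = 1320$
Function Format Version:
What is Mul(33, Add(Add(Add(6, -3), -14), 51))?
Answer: 1320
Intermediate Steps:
Mul(33, Add(Add(Add(6, -3), -14), 51)) = Mul(33, Add(Add(3, -14), 51)) = Mul(33, Add(-11, 51)) = Mul(33, 40) = 1320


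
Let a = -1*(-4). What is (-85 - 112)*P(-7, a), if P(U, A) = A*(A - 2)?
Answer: -1576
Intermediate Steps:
a = 4
P(U, A) = A*(-2 + A)
(-85 - 112)*P(-7, a) = (-85 - 112)*(4*(-2 + 4)) = -788*2 = -197*8 = -1576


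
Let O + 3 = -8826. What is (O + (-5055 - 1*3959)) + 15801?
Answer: -2042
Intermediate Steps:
O = -8829 (O = -3 - 8826 = -8829)
(O + (-5055 - 1*3959)) + 15801 = (-8829 + (-5055 - 1*3959)) + 15801 = (-8829 + (-5055 - 3959)) + 15801 = (-8829 - 9014) + 15801 = -17843 + 15801 = -2042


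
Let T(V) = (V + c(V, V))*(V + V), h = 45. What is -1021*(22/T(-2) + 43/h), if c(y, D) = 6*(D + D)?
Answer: -2788351/2340 ≈ -1191.6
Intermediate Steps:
c(y, D) = 12*D (c(y, D) = 6*(2*D) = 12*D)
T(V) = 26*V**2 (T(V) = (V + 12*V)*(V + V) = (13*V)*(2*V) = 26*V**2)
-1021*(22/T(-2) + 43/h) = -1021*(22/((26*(-2)**2)) + 43/45) = -1021*(22/((26*4)) + 43*(1/45)) = -1021*(22/104 + 43/45) = -1021*(22*(1/104) + 43/45) = -1021*(11/52 + 43/45) = -1021*2731/2340 = -2788351/2340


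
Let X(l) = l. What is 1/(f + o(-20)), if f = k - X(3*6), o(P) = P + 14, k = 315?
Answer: 1/291 ≈ 0.0034364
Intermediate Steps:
o(P) = 14 + P
f = 297 (f = 315 - 3*6 = 315 - 1*18 = 315 - 18 = 297)
1/(f + o(-20)) = 1/(297 + (14 - 20)) = 1/(297 - 6) = 1/291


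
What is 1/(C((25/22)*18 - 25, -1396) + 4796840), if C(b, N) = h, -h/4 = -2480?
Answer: 1/4806760 ≈ 2.0804e-7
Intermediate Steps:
h = 9920 (h = -4*(-2480) = 9920)
C(b, N) = 9920
1/(C((25/22)*18 - 25, -1396) + 4796840) = 1/(9920 + 4796840) = 1/4806760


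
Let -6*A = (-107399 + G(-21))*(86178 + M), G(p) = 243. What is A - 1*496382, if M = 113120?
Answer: 10676499098/3 ≈ 3.5588e+9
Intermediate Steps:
A = 10677988244/3 (A = -(-107399 + 243)*(86178 + 113120)/6 = -(-53578)*199298/3 = -1/6*(-21355976488) = 10677988244/3 ≈ 3.5593e+9)
A - 1*496382 = 10677988244/3 - 1*496382 = 10677988244/3 - 496382 = 10676499098/3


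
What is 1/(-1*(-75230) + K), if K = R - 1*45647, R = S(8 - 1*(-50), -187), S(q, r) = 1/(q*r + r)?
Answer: 11033/326389238 ≈ 3.3803e-5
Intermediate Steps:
S(q, r) = 1/(r + q*r)
R = -1/11033 (R = 1/((-187)*(1 + (8 - 1*(-50)))) = -1/(187*(1 + (8 + 50))) = -1/(187*(1 + 58)) = -1/187/59 = -1/187*1/59 = -1/11033 ≈ -9.0637e-5)
K = -503623352/11033 (K = -1/11033 - 1*45647 = -1/11033 - 45647 = -503623352/11033 ≈ -45647.)
1/(-1*(-75230) + K) = 1/(-1*(-75230) - 503623352/11033) = 1/(75230 - 503623352/11033) = 1/(326389238/11033) = 11033/326389238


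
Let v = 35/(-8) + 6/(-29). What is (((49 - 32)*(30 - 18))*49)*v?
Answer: -2656437/58 ≈ -45801.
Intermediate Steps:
v = -1063/232 (v = 35*(-⅛) + 6*(-1/29) = -35/8 - 6/29 = -1063/232 ≈ -4.5819)
(((49 - 32)*(30 - 18))*49)*v = (((49 - 32)*(30 - 18))*49)*(-1063/232) = ((17*12)*49)*(-1063/232) = (204*49)*(-1063/232) = 9996*(-1063/232) = -2656437/58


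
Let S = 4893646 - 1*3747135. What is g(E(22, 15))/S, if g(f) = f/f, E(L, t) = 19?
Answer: 1/1146511 ≈ 8.7221e-7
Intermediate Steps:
g(f) = 1
S = 1146511 (S = 4893646 - 3747135 = 1146511)
g(E(22, 15))/S = 1/1146511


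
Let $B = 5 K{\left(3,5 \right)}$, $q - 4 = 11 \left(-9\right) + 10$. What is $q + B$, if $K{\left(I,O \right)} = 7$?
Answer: $-50$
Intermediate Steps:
$q = -85$ ($q = 4 + \left(11 \left(-9\right) + 10\right) = 4 + \left(-99 + 10\right) = 4 - 89 = -85$)
$B = 35$ ($B = 5 \cdot 7 = 35$)
$q + B = -85 + 35 = -50$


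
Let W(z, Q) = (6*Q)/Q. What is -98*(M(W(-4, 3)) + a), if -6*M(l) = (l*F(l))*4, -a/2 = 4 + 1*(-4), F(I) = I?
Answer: 2352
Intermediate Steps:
a = 0 (a = -2*(4 + 1*(-4)) = -2*(4 - 4) = -2*0 = 0)
W(z, Q) = 6
M(l) = -2*l²/3 (M(l) = -l*l*4/6 = -l²*4/6 = -2*l²/3)
-98*(M(W(-4, 3)) + a) = -98*(-⅔*6² + 0) = -98*(-⅔*36 + 0) = -98*(-24 + 0) = -98*(-24) = 2352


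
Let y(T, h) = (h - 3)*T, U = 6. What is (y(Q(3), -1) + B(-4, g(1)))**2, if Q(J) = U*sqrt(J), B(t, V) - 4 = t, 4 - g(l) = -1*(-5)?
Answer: 1728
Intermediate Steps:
g(l) = -1 (g(l) = 4 - (-1)*(-5) = 4 - 1*5 = 4 - 5 = -1)
B(t, V) = 4 + t
Q(J) = 6*sqrt(J)
y(T, h) = T*(-3 + h) (y(T, h) = (-3 + h)*T = T*(-3 + h))
(y(Q(3), -1) + B(-4, g(1)))**2 = ((6*sqrt(3))*(-3 - 1) + (4 - 4))**2 = ((6*sqrt(3))*(-4) + 0)**2 = (-24*sqrt(3) + 0)**2 = (-24*sqrt(3))**2 = 1728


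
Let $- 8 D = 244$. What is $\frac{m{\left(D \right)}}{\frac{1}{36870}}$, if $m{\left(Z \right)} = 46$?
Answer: $1696020$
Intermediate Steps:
$D = - \frac{61}{2}$ ($D = \left(- \frac{1}{8}\right) 244 = - \frac{61}{2} \approx -30.5$)
$\frac{m{\left(D \right)}}{\frac{1}{36870}} = \frac{46}{\frac{1}{36870}} = 46 \frac{1}{\frac{1}{36870}} = 46 \cdot 36870 = 1696020$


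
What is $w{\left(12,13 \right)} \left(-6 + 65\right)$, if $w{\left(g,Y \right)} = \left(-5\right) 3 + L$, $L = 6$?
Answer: $-531$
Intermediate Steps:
$w{\left(g,Y \right)} = -9$ ($w{\left(g,Y \right)} = \left(-5\right) 3 + 6 = -15 + 6 = -9$)
$w{\left(12,13 \right)} \left(-6 + 65\right) = - 9 \left(-6 + 65\right) = \left(-9\right) 59 = -531$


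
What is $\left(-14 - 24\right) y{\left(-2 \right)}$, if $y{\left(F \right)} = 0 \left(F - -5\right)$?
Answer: $0$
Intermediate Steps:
$y{\left(F \right)} = 0$ ($y{\left(F \right)} = 0 \left(F + 5\right) = 0 \left(5 + F\right) = 0$)
$\left(-14 - 24\right) y{\left(-2 \right)} = \left(-14 - 24\right) 0 = \left(-38\right) 0 = 0$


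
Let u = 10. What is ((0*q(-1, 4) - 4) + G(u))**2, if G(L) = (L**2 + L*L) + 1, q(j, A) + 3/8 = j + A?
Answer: 38809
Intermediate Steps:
q(j, A) = -3/8 + A + j (q(j, A) = -3/8 + (j + A) = -3/8 + (A + j) = -3/8 + A + j)
G(L) = 1 + 2*L**2 (G(L) = (L**2 + L**2) + 1 = 2*L**2 + 1 = 1 + 2*L**2)
((0*q(-1, 4) - 4) + G(u))**2 = ((0*(-3/8 + 4 - 1) - 4) + (1 + 2*10**2))**2 = ((0*(21/8) - 4) + (1 + 2*100))**2 = ((0 - 4) + (1 + 200))**2 = (-4 + 201)**2 = 197**2 = 38809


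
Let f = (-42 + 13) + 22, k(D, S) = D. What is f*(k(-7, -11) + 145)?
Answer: -966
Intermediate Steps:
f = -7 (f = -29 + 22 = -7)
f*(k(-7, -11) + 145) = -7*(-7 + 145) = -7*138 = -966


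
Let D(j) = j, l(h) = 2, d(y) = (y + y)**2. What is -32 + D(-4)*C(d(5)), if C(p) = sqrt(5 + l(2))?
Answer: -32 - 4*sqrt(7) ≈ -42.583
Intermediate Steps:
d(y) = 4*y**2 (d(y) = (2*y)**2 = 4*y**2)
C(p) = sqrt(7) (C(p) = sqrt(5 + 2) = sqrt(7))
-32 + D(-4)*C(d(5)) = -32 - 4*sqrt(7)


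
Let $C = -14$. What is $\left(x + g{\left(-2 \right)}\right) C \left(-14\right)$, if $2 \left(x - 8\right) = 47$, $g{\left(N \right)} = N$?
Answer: $5782$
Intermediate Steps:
$x = \frac{63}{2}$ ($x = 8 + \frac{1}{2} \cdot 47 = 8 + \frac{47}{2} = \frac{63}{2} \approx 31.5$)
$\left(x + g{\left(-2 \right)}\right) C \left(-14\right) = \left(\frac{63}{2} - 2\right) \left(-14\right) \left(-14\right) = \frac{59}{2} \left(-14\right) \left(-14\right) = \left(-413\right) \left(-14\right) = 5782$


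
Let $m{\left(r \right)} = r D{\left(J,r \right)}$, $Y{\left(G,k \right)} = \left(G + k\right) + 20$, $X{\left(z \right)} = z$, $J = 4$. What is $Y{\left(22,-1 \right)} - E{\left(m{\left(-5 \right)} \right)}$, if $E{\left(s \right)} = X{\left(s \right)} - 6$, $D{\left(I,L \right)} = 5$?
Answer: $72$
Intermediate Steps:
$Y{\left(G,k \right)} = 20 + G + k$
$m{\left(r \right)} = 5 r$ ($m{\left(r \right)} = r 5 = 5 r$)
$E{\left(s \right)} = -6 + s$ ($E{\left(s \right)} = s - 6 = -6 + s$)
$Y{\left(22,-1 \right)} - E{\left(m{\left(-5 \right)} \right)} = \left(20 + 22 - 1\right) - \left(-6 + 5 \left(-5\right)\right) = 41 - \left(-6 - 25\right) = 41 - -31 = 41 + 31 = 72$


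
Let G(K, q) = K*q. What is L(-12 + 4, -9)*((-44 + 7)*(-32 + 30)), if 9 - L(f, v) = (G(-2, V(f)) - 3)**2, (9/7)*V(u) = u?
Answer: -480704/81 ≈ -5934.6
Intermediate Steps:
V(u) = 7*u/9
L(f, v) = 9 - (-3 - 14*f/9)**2 (L(f, v) = 9 - (-14*f/9 - 3)**2 = 9 - (-3 - 14*f/9)**2)
L(-12 + 4, -9)*((-44 + 7)*(-32 + 30)) = (9 - (27 + 14*(-12 + 4))**2/81)*((-44 + 7)*(-32 + 30)) = (9 - (27 + 14*(-8))**2/81)*(-37*(-2)) = (9 - (27 - 112)**2/81)*74 = (9 - 1/81*(-85)**2)*74 = (9 - 1/81*7225)*74 = (9 - 7225/81)*74 = -6496/81*74 = -480704/81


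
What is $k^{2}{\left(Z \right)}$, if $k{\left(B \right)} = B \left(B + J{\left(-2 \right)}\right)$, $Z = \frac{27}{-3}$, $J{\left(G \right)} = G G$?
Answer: $2025$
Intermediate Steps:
$J{\left(G \right)} = G^{2}$
$Z = -9$ ($Z = 27 \left(- \frac{1}{3}\right) = -9$)
$k{\left(B \right)} = B \left(4 + B\right)$ ($k{\left(B \right)} = B \left(B + \left(-2\right)^{2}\right) = B \left(B + 4\right) = B \left(4 + B\right)$)
$k^{2}{\left(Z \right)} = \left(- 9 \left(4 - 9\right)\right)^{2} = \left(\left(-9\right) \left(-5\right)\right)^{2} = 45^{2} = 2025$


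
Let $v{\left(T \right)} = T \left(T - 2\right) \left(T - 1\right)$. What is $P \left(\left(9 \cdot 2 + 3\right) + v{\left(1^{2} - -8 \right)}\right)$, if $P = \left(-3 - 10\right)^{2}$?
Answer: $88725$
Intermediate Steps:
$P = 169$ ($P = \left(-3 - 10\right)^{2} = \left(-13\right)^{2} = 169$)
$v{\left(T \right)} = T \left(-1 + T\right) \left(-2 + T\right)$ ($v{\left(T \right)} = T \left(-2 + T\right) \left(-1 + T\right) = T \left(-1 + T\right) \left(-2 + T\right)$)
$P \left(\left(9 \cdot 2 + 3\right) + v{\left(1^{2} - -8 \right)}\right) = 169 \left(\left(9 \cdot 2 + 3\right) + \left(1^{2} - -8\right) \left(2 + \left(1^{2} - -8\right)^{2} - 3 \left(1^{2} - -8\right)\right)\right) = 169 \left(\left(18 + 3\right) + \left(1 + 8\right) \left(2 + \left(1 + 8\right)^{2} - 3 \left(1 + 8\right)\right)\right) = 169 \left(21 + 9 \left(2 + 9^{2} - 27\right)\right) = 169 \left(21 + 9 \left(2 + 81 - 27\right)\right) = 169 \left(21 + 9 \cdot 56\right) = 169 \left(21 + 504\right) = 169 \cdot 525 = 88725$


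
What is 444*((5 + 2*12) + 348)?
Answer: 167388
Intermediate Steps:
444*((5 + 2*12) + 348) = 444*((5 + 24) + 348) = 444*(29 + 348) = 444*377 = 167388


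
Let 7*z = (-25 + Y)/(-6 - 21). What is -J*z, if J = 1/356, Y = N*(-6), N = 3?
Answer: -43/67284 ≈ -0.00063908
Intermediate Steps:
Y = -18 (Y = 3*(-6) = -18)
J = 1/356 ≈ 0.0028090
z = 43/189 (z = ((-25 - 18)/(-6 - 21))/7 = (-43/(-27))/7 = (-43*(-1/27))/7 = (1/7)*(43/27) = 43/189 ≈ 0.22751)
-J*z = -43/(356*189) = -1*43/67284 = -43/67284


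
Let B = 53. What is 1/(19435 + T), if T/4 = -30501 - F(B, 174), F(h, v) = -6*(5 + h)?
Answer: -1/101177 ≈ -9.8837e-6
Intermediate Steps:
F(h, v) = -30 - 6*h
T = -120612 (T = 4*(-30501 - (-30 - 6*53)) = 4*(-30501 - (-30 - 318)) = 4*(-30501 - 1*(-348)) = 4*(-30501 + 348) = 4*(-30153) = -120612)
1/(19435 + T) = 1/(19435 - 120612) = 1/(-101177) = -1/101177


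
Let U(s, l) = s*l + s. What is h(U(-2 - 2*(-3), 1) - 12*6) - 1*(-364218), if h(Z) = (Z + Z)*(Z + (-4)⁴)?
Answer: 339642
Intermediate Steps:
U(s, l) = s + l*s (U(s, l) = l*s + s = s + l*s)
h(Z) = 2*Z*(256 + Z) (h(Z) = (2*Z)*(Z + 256) = (2*Z)*(256 + Z) = 2*Z*(256 + Z))
h(U(-2 - 2*(-3), 1) - 12*6) - 1*(-364218) = 2*((-2 - 2*(-3))*(1 + 1) - 12*6)*(256 + ((-2 - 2*(-3))*(1 + 1) - 12*6)) - 1*(-364218) = 2*((-2 + 6)*2 - 72)*(256 + ((-2 + 6)*2 - 72)) + 364218 = 2*(4*2 - 72)*(256 + (4*2 - 72)) + 364218 = 2*(8 - 72)*(256 + (8 - 72)) + 364218 = 2*(-64)*(256 - 64) + 364218 = 2*(-64)*192 + 364218 = -24576 + 364218 = 339642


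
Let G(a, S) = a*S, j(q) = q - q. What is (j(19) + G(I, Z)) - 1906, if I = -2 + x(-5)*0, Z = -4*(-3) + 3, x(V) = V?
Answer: -1936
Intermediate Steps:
j(q) = 0
Z = 15 (Z = 12 + 3 = 15)
I = -2 (I = -2 - 5*0 = -2 + 0 = -2)
G(a, S) = S*a
(j(19) + G(I, Z)) - 1906 = (0 + 15*(-2)) - 1906 = (0 - 30) - 1906 = -30 - 1906 = -1936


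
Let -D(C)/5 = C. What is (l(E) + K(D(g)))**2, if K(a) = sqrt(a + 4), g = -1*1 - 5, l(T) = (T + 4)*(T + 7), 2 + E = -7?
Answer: (10 + sqrt(34))**2 ≈ 250.62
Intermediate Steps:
E = -9 (E = -2 - 7 = -9)
l(T) = (4 + T)*(7 + T)
g = -6 (g = -1 - 5 = -6)
D(C) = -5*C
K(a) = sqrt(4 + a)
(l(E) + K(D(g)))**2 = ((28 + (-9)**2 + 11*(-9)) + sqrt(4 - 5*(-6)))**2 = ((28 + 81 - 99) + sqrt(4 + 30))**2 = (10 + sqrt(34))**2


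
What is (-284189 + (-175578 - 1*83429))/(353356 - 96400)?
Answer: -135799/64239 ≈ -2.1140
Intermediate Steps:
(-284189 + (-175578 - 1*83429))/(353356 - 96400) = (-284189 + (-175578 - 83429))/256956 = (-284189 - 259007)*(1/256956) = -543196*1/256956 = -135799/64239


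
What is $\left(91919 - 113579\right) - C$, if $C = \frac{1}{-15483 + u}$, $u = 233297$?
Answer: $- \frac{4717851241}{217814} \approx -21660.0$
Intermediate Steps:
$C = \frac{1}{217814}$ ($C = \frac{1}{-15483 + 233297} = \frac{1}{217814} \approx 4.5911 \cdot 10^{-6}$)
$\left(91919 - 113579\right) - C = \left(91919 - 113579\right) - \frac{1}{217814} = -21660 - \frac{1}{217814} = - \frac{4717851241}{217814}$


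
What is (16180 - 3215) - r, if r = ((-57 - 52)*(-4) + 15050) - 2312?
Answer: -209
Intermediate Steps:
r = 13174 (r = (-109*(-4) + 15050) - 2312 = (436 + 15050) - 2312 = 15486 - 2312 = 13174)
(16180 - 3215) - r = (16180 - 3215) - 1*13174 = 12965 - 13174 = -209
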